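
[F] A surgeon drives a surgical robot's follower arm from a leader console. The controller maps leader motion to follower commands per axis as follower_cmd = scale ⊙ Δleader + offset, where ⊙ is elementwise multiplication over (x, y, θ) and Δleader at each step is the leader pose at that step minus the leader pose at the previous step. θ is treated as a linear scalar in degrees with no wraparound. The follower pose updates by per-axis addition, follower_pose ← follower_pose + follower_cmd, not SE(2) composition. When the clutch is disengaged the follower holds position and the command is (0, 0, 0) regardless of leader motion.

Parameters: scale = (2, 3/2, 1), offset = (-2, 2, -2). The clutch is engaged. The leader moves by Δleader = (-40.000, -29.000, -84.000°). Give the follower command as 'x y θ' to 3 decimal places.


axis x: 2·-40.000 + -2 = -82.000
axis y: 3/2·-29.000 + 2 = -41.500
axis θ: 1·-84.000 + -2 = -86.000

-82.000 -41.500 -86.000


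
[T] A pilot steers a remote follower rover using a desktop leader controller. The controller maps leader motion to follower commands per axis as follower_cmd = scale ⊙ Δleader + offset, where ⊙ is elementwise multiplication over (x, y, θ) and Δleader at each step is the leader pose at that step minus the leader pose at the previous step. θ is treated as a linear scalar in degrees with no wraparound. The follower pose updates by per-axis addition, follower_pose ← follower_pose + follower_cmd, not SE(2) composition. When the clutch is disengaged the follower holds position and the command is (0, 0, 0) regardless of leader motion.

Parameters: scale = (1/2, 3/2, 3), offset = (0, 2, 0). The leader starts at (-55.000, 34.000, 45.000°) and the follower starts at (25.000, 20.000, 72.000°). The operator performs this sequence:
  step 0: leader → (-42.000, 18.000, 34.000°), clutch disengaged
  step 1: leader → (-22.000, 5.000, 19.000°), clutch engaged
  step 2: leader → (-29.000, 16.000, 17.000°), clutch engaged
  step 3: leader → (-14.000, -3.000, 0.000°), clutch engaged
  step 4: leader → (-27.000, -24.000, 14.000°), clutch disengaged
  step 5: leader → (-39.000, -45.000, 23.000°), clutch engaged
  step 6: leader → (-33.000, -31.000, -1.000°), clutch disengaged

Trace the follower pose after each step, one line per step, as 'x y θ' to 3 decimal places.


25.000 20.000 72.000
35.000 2.500 27.000
31.500 21.000 21.000
39.000 -5.500 -30.000
39.000 -5.500 -30.000
33.000 -35.000 -3.000
33.000 -35.000 -3.000

step 0: Δleader=(13.000, -16.000, -11.000°), disengaged; cmd=(0,0,0) → follower holds at (25.000, 20.000, 72.000°)
step 1: Δleader=(20.000, -13.000, -15.000°), engaged; cmd=(10.000, -17.500, -45.000°) → follower=(35.000, 2.500, 27.000°)
step 2: Δleader=(-7.000, 11.000, -2.000°), engaged; cmd=(-3.500, 18.500, -6.000°) → follower=(31.500, 21.000, 21.000°)
step 3: Δleader=(15.000, -19.000, -17.000°), engaged; cmd=(7.500, -26.500, -51.000°) → follower=(39.000, -5.500, -30.000°)
step 4: Δleader=(-13.000, -21.000, 14.000°), disengaged; cmd=(0,0,0) → follower holds at (39.000, -5.500, -30.000°)
step 5: Δleader=(-12.000, -21.000, 9.000°), engaged; cmd=(-6.000, -29.500, 27.000°) → follower=(33.000, -35.000, -3.000°)
step 6: Δleader=(6.000, 14.000, -24.000°), disengaged; cmd=(0,0,0) → follower holds at (33.000, -35.000, -3.000°)


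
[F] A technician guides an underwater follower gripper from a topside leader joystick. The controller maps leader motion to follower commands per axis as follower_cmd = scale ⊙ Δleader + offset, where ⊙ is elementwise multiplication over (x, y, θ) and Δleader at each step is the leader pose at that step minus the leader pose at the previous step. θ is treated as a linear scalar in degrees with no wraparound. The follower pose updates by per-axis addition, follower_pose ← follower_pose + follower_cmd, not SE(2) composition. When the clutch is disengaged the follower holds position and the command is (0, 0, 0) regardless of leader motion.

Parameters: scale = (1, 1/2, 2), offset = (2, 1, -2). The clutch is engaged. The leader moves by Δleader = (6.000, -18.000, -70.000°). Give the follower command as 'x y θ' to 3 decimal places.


8.000 -8.000 -142.000

axis x: 1·6.000 + 2 = 8.000
axis y: 1/2·-18.000 + 1 = -8.000
axis θ: 2·-70.000 + -2 = -142.000


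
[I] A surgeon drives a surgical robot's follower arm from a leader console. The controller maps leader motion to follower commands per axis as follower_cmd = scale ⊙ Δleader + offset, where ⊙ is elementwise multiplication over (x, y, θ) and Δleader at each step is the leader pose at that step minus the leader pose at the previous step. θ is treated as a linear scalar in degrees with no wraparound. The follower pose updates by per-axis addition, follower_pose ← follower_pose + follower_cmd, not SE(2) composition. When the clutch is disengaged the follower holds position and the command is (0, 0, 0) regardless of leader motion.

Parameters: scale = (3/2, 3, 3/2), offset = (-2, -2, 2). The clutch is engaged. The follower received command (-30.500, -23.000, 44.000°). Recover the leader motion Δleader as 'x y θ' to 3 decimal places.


-19.000 -7.000 28.000

axis x: (-30.500 − -2) / (3/2) = -19.000
axis y: (-23.000 − -2) / (3) = -7.000
axis θ: (44.000 − 2) / (3/2) = 28.000


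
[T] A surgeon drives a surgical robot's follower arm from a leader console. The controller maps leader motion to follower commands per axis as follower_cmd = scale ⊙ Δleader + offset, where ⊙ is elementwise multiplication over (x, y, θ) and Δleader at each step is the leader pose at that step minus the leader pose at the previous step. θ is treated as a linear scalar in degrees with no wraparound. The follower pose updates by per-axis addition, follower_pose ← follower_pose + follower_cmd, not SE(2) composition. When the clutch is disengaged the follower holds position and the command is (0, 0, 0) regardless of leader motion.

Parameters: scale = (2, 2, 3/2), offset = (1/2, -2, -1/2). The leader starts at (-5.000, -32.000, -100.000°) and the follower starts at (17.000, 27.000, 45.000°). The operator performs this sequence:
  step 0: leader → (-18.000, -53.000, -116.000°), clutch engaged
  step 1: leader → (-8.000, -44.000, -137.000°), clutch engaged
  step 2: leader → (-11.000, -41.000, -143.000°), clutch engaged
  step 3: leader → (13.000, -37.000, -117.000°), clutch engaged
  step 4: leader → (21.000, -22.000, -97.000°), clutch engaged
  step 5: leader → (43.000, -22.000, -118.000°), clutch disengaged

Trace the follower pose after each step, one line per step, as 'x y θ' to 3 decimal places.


-8.500 -17.000 20.500
12.000 -1.000 -11.500
6.500 3.000 -21.000
55.000 9.000 17.500
71.500 37.000 47.000
71.500 37.000 47.000

step 0: Δleader=(-13.000, -21.000, -16.000°), engaged; cmd=(-25.500, -44.000, -24.500°) → follower=(-8.500, -17.000, 20.500°)
step 1: Δleader=(10.000, 9.000, -21.000°), engaged; cmd=(20.500, 16.000, -32.000°) → follower=(12.000, -1.000, -11.500°)
step 2: Δleader=(-3.000, 3.000, -6.000°), engaged; cmd=(-5.500, 4.000, -9.500°) → follower=(6.500, 3.000, -21.000°)
step 3: Δleader=(24.000, 4.000, 26.000°), engaged; cmd=(48.500, 6.000, 38.500°) → follower=(55.000, 9.000, 17.500°)
step 4: Δleader=(8.000, 15.000, 20.000°), engaged; cmd=(16.500, 28.000, 29.500°) → follower=(71.500, 37.000, 47.000°)
step 5: Δleader=(22.000, 0.000, -21.000°), disengaged; cmd=(0,0,0) → follower holds at (71.500, 37.000, 47.000°)


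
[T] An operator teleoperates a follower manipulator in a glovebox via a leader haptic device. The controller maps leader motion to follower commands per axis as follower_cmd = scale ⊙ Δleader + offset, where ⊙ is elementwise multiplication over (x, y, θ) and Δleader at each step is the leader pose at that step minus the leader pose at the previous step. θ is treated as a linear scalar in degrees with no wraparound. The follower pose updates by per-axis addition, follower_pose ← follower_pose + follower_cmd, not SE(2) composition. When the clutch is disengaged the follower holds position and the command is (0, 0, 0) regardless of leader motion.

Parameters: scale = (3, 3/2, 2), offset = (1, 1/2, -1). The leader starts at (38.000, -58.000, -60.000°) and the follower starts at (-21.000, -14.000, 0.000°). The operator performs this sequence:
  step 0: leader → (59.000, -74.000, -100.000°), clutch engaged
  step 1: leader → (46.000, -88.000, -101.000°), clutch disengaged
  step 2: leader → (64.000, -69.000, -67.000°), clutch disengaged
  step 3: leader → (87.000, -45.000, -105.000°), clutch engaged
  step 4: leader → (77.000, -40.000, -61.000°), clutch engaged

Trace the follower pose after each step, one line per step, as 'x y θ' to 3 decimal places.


43.000 -37.500 -81.000
43.000 -37.500 -81.000
43.000 -37.500 -81.000
113.000 -1.000 -158.000
84.000 7.000 -71.000

step 0: Δleader=(21.000, -16.000, -40.000°), engaged; cmd=(64.000, -23.500, -81.000°) → follower=(43.000, -37.500, -81.000°)
step 1: Δleader=(-13.000, -14.000, -1.000°), disengaged; cmd=(0,0,0) → follower holds at (43.000, -37.500, -81.000°)
step 2: Δleader=(18.000, 19.000, 34.000°), disengaged; cmd=(0,0,0) → follower holds at (43.000, -37.500, -81.000°)
step 3: Δleader=(23.000, 24.000, -38.000°), engaged; cmd=(70.000, 36.500, -77.000°) → follower=(113.000, -1.000, -158.000°)
step 4: Δleader=(-10.000, 5.000, 44.000°), engaged; cmd=(-29.000, 8.000, 87.000°) → follower=(84.000, 7.000, -71.000°)


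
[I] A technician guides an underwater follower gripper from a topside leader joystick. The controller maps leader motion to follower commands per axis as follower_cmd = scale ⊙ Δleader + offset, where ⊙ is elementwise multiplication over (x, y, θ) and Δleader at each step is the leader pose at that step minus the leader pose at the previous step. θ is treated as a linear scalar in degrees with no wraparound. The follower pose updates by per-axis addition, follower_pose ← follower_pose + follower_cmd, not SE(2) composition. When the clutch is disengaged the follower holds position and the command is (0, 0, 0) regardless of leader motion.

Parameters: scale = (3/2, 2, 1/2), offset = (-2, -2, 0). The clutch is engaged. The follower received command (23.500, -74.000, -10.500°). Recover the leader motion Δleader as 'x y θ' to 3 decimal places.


17.000 -36.000 -21.000

axis x: (23.500 − -2) / (3/2) = 17.000
axis y: (-74.000 − -2) / (2) = -36.000
axis θ: (-10.500 − 0) / (1/2) = -21.000


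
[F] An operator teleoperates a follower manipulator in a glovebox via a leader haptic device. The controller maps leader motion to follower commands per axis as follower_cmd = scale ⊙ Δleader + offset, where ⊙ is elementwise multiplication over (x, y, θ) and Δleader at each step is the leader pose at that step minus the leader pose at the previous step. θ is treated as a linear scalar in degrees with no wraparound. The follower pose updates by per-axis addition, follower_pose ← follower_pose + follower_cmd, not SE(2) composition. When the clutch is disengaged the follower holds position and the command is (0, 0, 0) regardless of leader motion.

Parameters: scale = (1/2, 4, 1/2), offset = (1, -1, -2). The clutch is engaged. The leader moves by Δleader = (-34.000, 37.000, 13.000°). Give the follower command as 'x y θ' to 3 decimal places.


axis x: 1/2·-34.000 + 1 = -16.000
axis y: 4·37.000 + -1 = 147.000
axis θ: 1/2·13.000 + -2 = 4.500

-16.000 147.000 4.500


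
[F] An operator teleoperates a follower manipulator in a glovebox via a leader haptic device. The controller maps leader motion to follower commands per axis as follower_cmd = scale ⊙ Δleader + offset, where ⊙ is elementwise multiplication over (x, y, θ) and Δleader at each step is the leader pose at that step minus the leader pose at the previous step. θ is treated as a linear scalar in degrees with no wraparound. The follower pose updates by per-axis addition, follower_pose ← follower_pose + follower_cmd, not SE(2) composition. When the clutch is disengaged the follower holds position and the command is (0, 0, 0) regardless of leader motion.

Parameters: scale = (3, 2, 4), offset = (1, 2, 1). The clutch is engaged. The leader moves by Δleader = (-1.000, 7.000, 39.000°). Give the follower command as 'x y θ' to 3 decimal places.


axis x: 3·-1.000 + 1 = -2.000
axis y: 2·7.000 + 2 = 16.000
axis θ: 4·39.000 + 1 = 157.000

-2.000 16.000 157.000


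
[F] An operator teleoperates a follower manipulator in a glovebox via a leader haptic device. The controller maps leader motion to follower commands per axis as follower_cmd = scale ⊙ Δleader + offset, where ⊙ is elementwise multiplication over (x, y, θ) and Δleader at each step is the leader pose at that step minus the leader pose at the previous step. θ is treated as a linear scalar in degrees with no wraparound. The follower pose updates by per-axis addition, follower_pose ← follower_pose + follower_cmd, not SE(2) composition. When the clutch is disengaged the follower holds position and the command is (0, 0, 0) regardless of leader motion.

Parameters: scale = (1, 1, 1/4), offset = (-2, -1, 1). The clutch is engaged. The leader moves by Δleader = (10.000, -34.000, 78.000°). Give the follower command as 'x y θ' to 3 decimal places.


axis x: 1·10.000 + -2 = 8.000
axis y: 1·-34.000 + -1 = -35.000
axis θ: 1/4·78.000 + 1 = 20.500

8.000 -35.000 20.500


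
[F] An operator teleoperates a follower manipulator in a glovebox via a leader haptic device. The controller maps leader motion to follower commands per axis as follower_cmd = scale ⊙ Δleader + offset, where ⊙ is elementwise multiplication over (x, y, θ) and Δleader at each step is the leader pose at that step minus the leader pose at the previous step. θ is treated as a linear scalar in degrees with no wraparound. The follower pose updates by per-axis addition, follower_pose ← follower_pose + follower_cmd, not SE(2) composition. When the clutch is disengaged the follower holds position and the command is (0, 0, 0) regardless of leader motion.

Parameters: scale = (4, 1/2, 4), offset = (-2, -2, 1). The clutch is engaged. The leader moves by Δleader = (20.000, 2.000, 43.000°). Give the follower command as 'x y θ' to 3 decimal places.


78.000 -1.000 173.000

axis x: 4·20.000 + -2 = 78.000
axis y: 1/2·2.000 + -2 = -1.000
axis θ: 4·43.000 + 1 = 173.000


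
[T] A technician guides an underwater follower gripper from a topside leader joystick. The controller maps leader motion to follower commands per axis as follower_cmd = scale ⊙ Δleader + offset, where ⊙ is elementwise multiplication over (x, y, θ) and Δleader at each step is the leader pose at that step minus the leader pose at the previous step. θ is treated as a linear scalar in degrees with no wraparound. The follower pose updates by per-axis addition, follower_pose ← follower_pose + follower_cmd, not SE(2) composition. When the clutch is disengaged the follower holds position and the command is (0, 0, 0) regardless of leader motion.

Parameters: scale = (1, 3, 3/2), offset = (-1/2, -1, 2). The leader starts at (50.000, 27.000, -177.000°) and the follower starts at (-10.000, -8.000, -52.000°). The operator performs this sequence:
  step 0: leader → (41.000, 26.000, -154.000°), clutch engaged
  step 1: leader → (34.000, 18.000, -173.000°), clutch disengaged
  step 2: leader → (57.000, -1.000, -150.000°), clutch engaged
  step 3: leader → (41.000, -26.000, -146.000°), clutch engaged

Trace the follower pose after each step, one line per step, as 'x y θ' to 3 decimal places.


-19.500 -12.000 -15.500
-19.500 -12.000 -15.500
3.000 -70.000 21.000
-13.500 -146.000 29.000

step 0: Δleader=(-9.000, -1.000, 23.000°), engaged; cmd=(-9.500, -4.000, 36.500°) → follower=(-19.500, -12.000, -15.500°)
step 1: Δleader=(-7.000, -8.000, -19.000°), disengaged; cmd=(0,0,0) → follower holds at (-19.500, -12.000, -15.500°)
step 2: Δleader=(23.000, -19.000, 23.000°), engaged; cmd=(22.500, -58.000, 36.500°) → follower=(3.000, -70.000, 21.000°)
step 3: Δleader=(-16.000, -25.000, 4.000°), engaged; cmd=(-16.500, -76.000, 8.000°) → follower=(-13.500, -146.000, 29.000°)


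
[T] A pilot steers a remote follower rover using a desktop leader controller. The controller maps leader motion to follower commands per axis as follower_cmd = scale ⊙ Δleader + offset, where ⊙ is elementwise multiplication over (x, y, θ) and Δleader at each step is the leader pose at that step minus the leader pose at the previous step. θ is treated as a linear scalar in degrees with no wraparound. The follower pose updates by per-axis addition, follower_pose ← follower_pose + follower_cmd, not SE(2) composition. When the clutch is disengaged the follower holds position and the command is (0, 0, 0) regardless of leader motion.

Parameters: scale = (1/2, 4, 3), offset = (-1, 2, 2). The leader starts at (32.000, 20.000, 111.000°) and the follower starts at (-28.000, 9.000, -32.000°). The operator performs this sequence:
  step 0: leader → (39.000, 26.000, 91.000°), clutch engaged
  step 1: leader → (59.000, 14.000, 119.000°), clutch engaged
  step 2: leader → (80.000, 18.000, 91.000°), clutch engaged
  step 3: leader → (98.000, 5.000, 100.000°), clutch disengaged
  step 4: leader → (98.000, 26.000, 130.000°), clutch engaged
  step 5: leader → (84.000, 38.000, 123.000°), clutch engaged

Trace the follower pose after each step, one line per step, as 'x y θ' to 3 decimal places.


step 0: Δleader=(7.000, 6.000, -20.000°), engaged; cmd=(2.500, 26.000, -58.000°) → follower=(-25.500, 35.000, -90.000°)
step 1: Δleader=(20.000, -12.000, 28.000°), engaged; cmd=(9.000, -46.000, 86.000°) → follower=(-16.500, -11.000, -4.000°)
step 2: Δleader=(21.000, 4.000, -28.000°), engaged; cmd=(9.500, 18.000, -82.000°) → follower=(-7.000, 7.000, -86.000°)
step 3: Δleader=(18.000, -13.000, 9.000°), disengaged; cmd=(0,0,0) → follower holds at (-7.000, 7.000, -86.000°)
step 4: Δleader=(0.000, 21.000, 30.000°), engaged; cmd=(-1.000, 86.000, 92.000°) → follower=(-8.000, 93.000, 6.000°)
step 5: Δleader=(-14.000, 12.000, -7.000°), engaged; cmd=(-8.000, 50.000, -19.000°) → follower=(-16.000, 143.000, -13.000°)

-25.500 35.000 -90.000
-16.500 -11.000 -4.000
-7.000 7.000 -86.000
-7.000 7.000 -86.000
-8.000 93.000 6.000
-16.000 143.000 -13.000


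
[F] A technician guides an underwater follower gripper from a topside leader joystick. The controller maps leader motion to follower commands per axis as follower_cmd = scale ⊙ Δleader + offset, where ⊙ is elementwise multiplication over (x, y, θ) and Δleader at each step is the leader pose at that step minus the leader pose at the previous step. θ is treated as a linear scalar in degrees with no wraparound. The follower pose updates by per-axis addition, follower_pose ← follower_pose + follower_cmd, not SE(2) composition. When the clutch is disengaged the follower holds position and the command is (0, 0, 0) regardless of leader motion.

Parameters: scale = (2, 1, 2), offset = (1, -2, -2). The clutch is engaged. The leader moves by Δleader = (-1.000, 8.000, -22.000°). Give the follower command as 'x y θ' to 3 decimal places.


-1.000 6.000 -46.000

axis x: 2·-1.000 + 1 = -1.000
axis y: 1·8.000 + -2 = 6.000
axis θ: 2·-22.000 + -2 = -46.000


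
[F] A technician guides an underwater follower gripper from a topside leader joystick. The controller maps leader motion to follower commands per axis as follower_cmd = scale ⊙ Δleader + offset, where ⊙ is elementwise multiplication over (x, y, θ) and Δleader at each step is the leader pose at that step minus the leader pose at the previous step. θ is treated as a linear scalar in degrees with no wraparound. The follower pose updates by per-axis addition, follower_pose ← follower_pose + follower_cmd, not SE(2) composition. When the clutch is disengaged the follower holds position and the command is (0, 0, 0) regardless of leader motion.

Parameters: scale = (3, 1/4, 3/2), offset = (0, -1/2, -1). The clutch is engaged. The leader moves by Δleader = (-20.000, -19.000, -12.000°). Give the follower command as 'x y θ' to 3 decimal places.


axis x: 3·-20.000 + 0 = -60.000
axis y: 1/4·-19.000 + -1/2 = -5.250
axis θ: 3/2·-12.000 + -1 = -19.000

-60.000 -5.250 -19.000


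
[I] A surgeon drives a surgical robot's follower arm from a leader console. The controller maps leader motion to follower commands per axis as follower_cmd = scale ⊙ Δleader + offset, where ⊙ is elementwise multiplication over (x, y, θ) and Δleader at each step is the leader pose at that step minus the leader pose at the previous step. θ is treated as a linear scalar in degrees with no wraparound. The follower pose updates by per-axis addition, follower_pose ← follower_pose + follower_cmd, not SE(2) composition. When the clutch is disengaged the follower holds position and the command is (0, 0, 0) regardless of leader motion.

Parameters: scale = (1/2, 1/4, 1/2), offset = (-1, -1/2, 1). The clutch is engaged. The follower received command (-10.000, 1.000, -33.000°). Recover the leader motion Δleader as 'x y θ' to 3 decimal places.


axis x: (-10.000 − -1) / (1/2) = -18.000
axis y: (1.000 − -1/2) / (1/4) = 6.000
axis θ: (-33.000 − 1) / (1/2) = -68.000

-18.000 6.000 -68.000


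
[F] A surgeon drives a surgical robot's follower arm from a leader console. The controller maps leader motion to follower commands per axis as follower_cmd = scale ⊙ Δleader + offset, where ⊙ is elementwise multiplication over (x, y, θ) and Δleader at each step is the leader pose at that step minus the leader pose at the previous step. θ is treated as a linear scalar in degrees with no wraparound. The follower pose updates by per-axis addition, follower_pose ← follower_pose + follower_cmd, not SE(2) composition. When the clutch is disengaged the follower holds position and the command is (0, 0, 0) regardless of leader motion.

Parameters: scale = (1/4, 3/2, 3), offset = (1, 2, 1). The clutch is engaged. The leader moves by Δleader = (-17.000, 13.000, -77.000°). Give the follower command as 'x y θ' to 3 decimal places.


-3.250 21.500 -230.000

axis x: 1/4·-17.000 + 1 = -3.250
axis y: 3/2·13.000 + 2 = 21.500
axis θ: 3·-77.000 + 1 = -230.000


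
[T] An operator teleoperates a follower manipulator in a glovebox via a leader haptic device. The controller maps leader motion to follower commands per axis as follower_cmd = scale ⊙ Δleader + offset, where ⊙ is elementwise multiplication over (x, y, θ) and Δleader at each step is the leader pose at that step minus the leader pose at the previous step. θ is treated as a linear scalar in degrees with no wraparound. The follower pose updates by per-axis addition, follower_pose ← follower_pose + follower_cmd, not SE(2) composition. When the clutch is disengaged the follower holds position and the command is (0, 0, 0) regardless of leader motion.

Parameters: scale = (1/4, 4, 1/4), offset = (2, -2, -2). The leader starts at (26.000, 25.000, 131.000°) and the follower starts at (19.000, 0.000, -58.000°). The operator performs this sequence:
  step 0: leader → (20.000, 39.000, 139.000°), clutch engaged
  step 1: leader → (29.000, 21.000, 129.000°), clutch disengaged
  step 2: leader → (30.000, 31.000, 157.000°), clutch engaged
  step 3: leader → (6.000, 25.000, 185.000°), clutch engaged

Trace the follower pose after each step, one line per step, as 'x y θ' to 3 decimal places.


step 0: Δleader=(-6.000, 14.000, 8.000°), engaged; cmd=(0.500, 54.000, 0.000°) → follower=(19.500, 54.000, -58.000°)
step 1: Δleader=(9.000, -18.000, -10.000°), disengaged; cmd=(0,0,0) → follower holds at (19.500, 54.000, -58.000°)
step 2: Δleader=(1.000, 10.000, 28.000°), engaged; cmd=(2.250, 38.000, 5.000°) → follower=(21.750, 92.000, -53.000°)
step 3: Δleader=(-24.000, -6.000, 28.000°), engaged; cmd=(-4.000, -26.000, 5.000°) → follower=(17.750, 66.000, -48.000°)

19.500 54.000 -58.000
19.500 54.000 -58.000
21.750 92.000 -53.000
17.750 66.000 -48.000


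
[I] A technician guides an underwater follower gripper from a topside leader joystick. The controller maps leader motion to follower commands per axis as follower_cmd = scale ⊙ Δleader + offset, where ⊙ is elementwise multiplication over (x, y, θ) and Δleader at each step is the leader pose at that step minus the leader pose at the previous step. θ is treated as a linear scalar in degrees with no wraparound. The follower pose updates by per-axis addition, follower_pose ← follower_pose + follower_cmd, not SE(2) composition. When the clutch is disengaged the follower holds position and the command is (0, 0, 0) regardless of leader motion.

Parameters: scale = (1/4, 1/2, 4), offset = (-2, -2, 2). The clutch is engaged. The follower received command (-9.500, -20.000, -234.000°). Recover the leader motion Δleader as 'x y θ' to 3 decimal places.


-30.000 -36.000 -59.000

axis x: (-9.500 − -2) / (1/4) = -30.000
axis y: (-20.000 − -2) / (1/2) = -36.000
axis θ: (-234.000 − 2) / (4) = -59.000


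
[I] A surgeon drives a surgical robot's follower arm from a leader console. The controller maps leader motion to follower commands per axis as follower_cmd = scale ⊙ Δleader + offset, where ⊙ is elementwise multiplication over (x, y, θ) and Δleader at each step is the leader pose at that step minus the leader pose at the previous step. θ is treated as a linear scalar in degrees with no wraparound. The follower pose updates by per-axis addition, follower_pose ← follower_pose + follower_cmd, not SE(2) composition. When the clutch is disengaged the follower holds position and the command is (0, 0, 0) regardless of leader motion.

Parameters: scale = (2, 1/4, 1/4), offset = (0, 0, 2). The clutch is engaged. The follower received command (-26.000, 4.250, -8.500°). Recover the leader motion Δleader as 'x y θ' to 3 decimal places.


-13.000 17.000 -42.000

axis x: (-26.000 − 0) / (2) = -13.000
axis y: (4.250 − 0) / (1/4) = 17.000
axis θ: (-8.500 − 2) / (1/4) = -42.000


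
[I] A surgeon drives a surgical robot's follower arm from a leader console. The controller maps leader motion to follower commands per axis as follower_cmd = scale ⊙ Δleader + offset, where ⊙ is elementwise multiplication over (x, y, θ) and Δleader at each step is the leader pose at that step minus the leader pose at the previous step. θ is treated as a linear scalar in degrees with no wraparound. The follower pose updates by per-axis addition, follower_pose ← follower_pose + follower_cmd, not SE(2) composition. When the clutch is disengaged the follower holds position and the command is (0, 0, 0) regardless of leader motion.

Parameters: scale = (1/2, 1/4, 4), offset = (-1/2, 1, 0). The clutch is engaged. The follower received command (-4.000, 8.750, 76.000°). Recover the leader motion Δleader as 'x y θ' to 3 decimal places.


-7.000 31.000 19.000

axis x: (-4.000 − -1/2) / (1/2) = -7.000
axis y: (8.750 − 1) / (1/4) = 31.000
axis θ: (76.000 − 0) / (4) = 19.000


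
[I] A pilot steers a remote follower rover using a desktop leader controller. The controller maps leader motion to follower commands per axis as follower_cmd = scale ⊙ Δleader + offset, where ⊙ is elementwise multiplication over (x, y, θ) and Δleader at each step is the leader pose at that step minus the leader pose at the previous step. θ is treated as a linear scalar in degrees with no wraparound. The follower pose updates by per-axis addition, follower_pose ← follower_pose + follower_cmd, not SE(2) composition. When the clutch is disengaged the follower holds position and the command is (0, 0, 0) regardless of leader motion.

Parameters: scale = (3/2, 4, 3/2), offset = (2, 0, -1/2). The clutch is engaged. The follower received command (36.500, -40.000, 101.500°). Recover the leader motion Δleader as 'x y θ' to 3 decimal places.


23.000 -10.000 68.000

axis x: (36.500 − 2) / (3/2) = 23.000
axis y: (-40.000 − 0) / (4) = -10.000
axis θ: (101.500 − -1/2) / (3/2) = 68.000


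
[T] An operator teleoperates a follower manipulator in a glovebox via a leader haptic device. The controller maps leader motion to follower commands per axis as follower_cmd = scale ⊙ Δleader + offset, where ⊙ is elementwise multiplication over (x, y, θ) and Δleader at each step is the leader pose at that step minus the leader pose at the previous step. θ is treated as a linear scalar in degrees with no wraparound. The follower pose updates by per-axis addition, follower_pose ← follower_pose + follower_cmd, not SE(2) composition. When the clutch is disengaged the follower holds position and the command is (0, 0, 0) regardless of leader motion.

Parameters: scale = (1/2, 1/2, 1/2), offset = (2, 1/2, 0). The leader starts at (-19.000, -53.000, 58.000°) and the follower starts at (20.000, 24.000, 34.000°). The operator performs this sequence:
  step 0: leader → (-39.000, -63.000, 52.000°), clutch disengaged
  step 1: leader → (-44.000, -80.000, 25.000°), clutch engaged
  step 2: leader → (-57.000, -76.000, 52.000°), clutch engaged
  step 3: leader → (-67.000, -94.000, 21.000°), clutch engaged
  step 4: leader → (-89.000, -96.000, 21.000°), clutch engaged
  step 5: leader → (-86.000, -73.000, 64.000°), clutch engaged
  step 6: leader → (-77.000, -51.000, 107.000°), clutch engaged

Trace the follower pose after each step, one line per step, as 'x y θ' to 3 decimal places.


20.000 24.000 34.000
19.500 16.000 20.500
15.000 18.500 34.000
12.000 10.000 18.500
3.000 9.500 18.500
6.500 21.500 40.000
13.000 33.000 61.500

step 0: Δleader=(-20.000, -10.000, -6.000°), disengaged; cmd=(0,0,0) → follower holds at (20.000, 24.000, 34.000°)
step 1: Δleader=(-5.000, -17.000, -27.000°), engaged; cmd=(-0.500, -8.000, -13.500°) → follower=(19.500, 16.000, 20.500°)
step 2: Δleader=(-13.000, 4.000, 27.000°), engaged; cmd=(-4.500, 2.500, 13.500°) → follower=(15.000, 18.500, 34.000°)
step 3: Δleader=(-10.000, -18.000, -31.000°), engaged; cmd=(-3.000, -8.500, -15.500°) → follower=(12.000, 10.000, 18.500°)
step 4: Δleader=(-22.000, -2.000, 0.000°), engaged; cmd=(-9.000, -0.500, 0.000°) → follower=(3.000, 9.500, 18.500°)
step 5: Δleader=(3.000, 23.000, 43.000°), engaged; cmd=(3.500, 12.000, 21.500°) → follower=(6.500, 21.500, 40.000°)
step 6: Δleader=(9.000, 22.000, 43.000°), engaged; cmd=(6.500, 11.500, 21.500°) → follower=(13.000, 33.000, 61.500°)


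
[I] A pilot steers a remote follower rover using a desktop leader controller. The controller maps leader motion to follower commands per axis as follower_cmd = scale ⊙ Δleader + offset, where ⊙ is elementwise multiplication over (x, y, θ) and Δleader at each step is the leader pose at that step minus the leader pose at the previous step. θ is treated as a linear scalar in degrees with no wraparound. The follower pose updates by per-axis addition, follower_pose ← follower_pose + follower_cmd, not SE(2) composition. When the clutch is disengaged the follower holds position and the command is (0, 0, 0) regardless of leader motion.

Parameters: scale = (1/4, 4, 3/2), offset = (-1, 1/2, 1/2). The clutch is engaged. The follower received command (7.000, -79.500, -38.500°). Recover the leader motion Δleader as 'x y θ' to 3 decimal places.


axis x: (7.000 − -1) / (1/4) = 32.000
axis y: (-79.500 − 1/2) / (4) = -20.000
axis θ: (-38.500 − 1/2) / (3/2) = -26.000

32.000 -20.000 -26.000


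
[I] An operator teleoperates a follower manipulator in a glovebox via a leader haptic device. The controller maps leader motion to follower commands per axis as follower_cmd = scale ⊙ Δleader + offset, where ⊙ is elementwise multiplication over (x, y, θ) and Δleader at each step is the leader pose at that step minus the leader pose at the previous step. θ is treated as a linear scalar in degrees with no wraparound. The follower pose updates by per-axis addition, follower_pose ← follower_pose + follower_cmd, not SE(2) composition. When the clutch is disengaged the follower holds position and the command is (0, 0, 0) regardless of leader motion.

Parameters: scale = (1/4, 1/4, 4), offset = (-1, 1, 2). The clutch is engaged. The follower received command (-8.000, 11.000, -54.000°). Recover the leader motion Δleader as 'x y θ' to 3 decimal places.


-28.000 40.000 -14.000

axis x: (-8.000 − -1) / (1/4) = -28.000
axis y: (11.000 − 1) / (1/4) = 40.000
axis θ: (-54.000 − 2) / (4) = -14.000


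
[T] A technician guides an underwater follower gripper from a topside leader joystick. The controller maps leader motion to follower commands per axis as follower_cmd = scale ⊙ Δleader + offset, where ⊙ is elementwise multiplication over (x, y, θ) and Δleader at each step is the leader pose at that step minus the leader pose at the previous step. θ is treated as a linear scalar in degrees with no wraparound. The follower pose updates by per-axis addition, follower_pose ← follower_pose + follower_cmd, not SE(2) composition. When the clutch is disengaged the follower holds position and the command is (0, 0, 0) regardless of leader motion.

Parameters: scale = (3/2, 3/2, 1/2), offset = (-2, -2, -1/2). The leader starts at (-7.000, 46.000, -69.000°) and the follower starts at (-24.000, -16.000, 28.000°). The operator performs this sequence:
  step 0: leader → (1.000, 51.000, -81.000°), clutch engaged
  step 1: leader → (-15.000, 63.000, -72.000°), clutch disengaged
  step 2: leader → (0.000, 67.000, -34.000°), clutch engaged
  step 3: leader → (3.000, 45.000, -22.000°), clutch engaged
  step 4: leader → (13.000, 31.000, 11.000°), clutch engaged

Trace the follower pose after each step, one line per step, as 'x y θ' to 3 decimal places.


-14.000 -10.500 21.500
-14.000 -10.500 21.500
6.500 -6.500 40.000
9.000 -41.500 45.500
22.000 -64.500 61.500

step 0: Δleader=(8.000, 5.000, -12.000°), engaged; cmd=(10.000, 5.500, -6.500°) → follower=(-14.000, -10.500, 21.500°)
step 1: Δleader=(-16.000, 12.000, 9.000°), disengaged; cmd=(0,0,0) → follower holds at (-14.000, -10.500, 21.500°)
step 2: Δleader=(15.000, 4.000, 38.000°), engaged; cmd=(20.500, 4.000, 18.500°) → follower=(6.500, -6.500, 40.000°)
step 3: Δleader=(3.000, -22.000, 12.000°), engaged; cmd=(2.500, -35.000, 5.500°) → follower=(9.000, -41.500, 45.500°)
step 4: Δleader=(10.000, -14.000, 33.000°), engaged; cmd=(13.000, -23.000, 16.000°) → follower=(22.000, -64.500, 61.500°)


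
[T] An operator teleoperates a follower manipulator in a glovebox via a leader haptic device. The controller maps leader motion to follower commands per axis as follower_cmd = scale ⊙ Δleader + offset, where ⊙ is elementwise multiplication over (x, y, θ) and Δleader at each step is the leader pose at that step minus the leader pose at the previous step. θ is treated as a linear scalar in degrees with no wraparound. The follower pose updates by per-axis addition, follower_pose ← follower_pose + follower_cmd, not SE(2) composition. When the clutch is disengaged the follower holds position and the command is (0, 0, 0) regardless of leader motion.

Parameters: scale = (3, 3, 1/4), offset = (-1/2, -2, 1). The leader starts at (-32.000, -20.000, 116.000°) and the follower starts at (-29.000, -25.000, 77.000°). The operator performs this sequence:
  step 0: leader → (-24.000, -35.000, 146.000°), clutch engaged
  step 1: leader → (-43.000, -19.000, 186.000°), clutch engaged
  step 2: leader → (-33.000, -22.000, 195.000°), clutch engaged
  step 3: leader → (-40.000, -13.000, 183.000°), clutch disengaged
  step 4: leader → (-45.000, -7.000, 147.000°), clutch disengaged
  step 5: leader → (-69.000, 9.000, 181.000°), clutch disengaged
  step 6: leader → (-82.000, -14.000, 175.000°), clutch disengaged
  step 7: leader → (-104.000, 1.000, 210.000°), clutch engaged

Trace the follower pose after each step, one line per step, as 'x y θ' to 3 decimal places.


-5.500 -72.000 85.500
-63.000 -26.000 96.500
-33.500 -37.000 99.750
-33.500 -37.000 99.750
-33.500 -37.000 99.750
-33.500 -37.000 99.750
-33.500 -37.000 99.750
-100.000 6.000 109.500

step 0: Δleader=(8.000, -15.000, 30.000°), engaged; cmd=(23.500, -47.000, 8.500°) → follower=(-5.500, -72.000, 85.500°)
step 1: Δleader=(-19.000, 16.000, 40.000°), engaged; cmd=(-57.500, 46.000, 11.000°) → follower=(-63.000, -26.000, 96.500°)
step 2: Δleader=(10.000, -3.000, 9.000°), engaged; cmd=(29.500, -11.000, 3.250°) → follower=(-33.500, -37.000, 99.750°)
step 3: Δleader=(-7.000, 9.000, -12.000°), disengaged; cmd=(0,0,0) → follower holds at (-33.500, -37.000, 99.750°)
step 4: Δleader=(-5.000, 6.000, -36.000°), disengaged; cmd=(0,0,0) → follower holds at (-33.500, -37.000, 99.750°)
step 5: Δleader=(-24.000, 16.000, 34.000°), disengaged; cmd=(0,0,0) → follower holds at (-33.500, -37.000, 99.750°)
step 6: Δleader=(-13.000, -23.000, -6.000°), disengaged; cmd=(0,0,0) → follower holds at (-33.500, -37.000, 99.750°)
step 7: Δleader=(-22.000, 15.000, 35.000°), engaged; cmd=(-66.500, 43.000, 9.750°) → follower=(-100.000, 6.000, 109.500°)


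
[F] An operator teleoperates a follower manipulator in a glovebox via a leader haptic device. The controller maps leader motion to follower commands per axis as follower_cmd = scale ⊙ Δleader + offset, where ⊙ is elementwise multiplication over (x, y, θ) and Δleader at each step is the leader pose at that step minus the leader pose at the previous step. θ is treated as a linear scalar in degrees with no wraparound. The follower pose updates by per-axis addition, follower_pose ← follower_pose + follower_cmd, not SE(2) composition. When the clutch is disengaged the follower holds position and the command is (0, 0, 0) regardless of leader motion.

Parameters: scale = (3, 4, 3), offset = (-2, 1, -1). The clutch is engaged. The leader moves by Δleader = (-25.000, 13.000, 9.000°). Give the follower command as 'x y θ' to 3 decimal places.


axis x: 3·-25.000 + -2 = -77.000
axis y: 4·13.000 + 1 = 53.000
axis θ: 3·9.000 + -1 = 26.000

-77.000 53.000 26.000


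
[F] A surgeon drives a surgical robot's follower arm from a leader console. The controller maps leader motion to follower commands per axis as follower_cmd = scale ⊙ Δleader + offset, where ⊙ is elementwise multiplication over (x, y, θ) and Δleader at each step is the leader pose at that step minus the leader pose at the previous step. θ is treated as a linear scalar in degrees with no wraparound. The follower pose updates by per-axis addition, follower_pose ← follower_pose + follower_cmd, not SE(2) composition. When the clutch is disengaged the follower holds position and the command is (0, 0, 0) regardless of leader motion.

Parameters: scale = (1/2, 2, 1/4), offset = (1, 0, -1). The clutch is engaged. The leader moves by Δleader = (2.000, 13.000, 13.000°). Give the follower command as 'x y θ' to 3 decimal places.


2.000 26.000 2.250

axis x: 1/2·2.000 + 1 = 2.000
axis y: 2·13.000 + 0 = 26.000
axis θ: 1/4·13.000 + -1 = 2.250


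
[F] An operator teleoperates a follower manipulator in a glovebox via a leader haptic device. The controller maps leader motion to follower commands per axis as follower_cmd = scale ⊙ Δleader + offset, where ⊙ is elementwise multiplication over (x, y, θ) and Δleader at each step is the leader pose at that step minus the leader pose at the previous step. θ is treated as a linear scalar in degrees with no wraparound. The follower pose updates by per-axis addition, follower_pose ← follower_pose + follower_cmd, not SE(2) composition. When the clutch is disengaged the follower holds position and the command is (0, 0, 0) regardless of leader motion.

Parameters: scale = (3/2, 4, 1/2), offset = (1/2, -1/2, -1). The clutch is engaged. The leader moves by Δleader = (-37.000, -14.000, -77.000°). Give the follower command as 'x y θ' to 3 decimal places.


axis x: 3/2·-37.000 + 1/2 = -55.000
axis y: 4·-14.000 + -1/2 = -56.500
axis θ: 1/2·-77.000 + -1 = -39.500

-55.000 -56.500 -39.500
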